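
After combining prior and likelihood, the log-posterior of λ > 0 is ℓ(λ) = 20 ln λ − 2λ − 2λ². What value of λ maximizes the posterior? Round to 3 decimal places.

ℓ'(λ) = 20/λ − 2 − 4λ. Setting this to zero and multiplying by λ: 4λ² + 2λ − 20 = 0.
λ = (−2 + √(2² + 4·4·20)) / (2·4) = (−2 + √324) / 8 = (−2 + 18)/8 = 2.
ℓ''(λ) = −20/λ² − 4 < 0, confirming a maximum.

λ̂_MAP = 2.000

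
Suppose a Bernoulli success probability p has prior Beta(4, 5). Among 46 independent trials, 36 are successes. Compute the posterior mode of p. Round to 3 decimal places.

Prior: Beta(4, 5).
Data: 36 successes in 46 trials. The binomial likelihood contributes p^36(1−p)^10, so the posterior is Beta(4+36, 5+10) = Beta(40, 15).
For Beta(a, b) with a, b > 1 the mode is (a−1)/(a+b−2) = 39/53 ≈ 0.736.

p̂_MAP = 0.736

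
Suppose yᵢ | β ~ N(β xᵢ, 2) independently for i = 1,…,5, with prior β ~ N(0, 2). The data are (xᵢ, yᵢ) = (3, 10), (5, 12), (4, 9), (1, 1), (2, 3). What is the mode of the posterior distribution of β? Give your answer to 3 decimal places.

β̂_MAP = 2.375

log p(β | y) = −Σ(yᵢ − βxᵢ)²/(2·2) − β²/(2·2) + const.
Setting the derivative to zero: Σxᵢ(yᵢ − βxᵢ)/2 − β/2 = 0, so β = Σxᵢyᵢ / (Σxᵢ² + σ²/τ²).
Σxᵢyᵢ = 3·10 + 5·12 + 4·9 + 1·1 + 2·3 = 133; Σxᵢ² = 55; σ²/τ² = 1.
β̂_MAP = 133 / (55 + 1) = 133/56 ≈ 2.375.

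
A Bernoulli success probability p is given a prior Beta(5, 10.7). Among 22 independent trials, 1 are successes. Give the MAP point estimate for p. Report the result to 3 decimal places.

Prior: Beta(5, 10.7).
Data: 1 success in 22 trials. The binomial likelihood contributes p(1−p)^21, so the posterior is Beta(5+1, 10.7+21) = Beta(6, 31.7).
For Beta(a, b) with a, b > 1 the mode is (a−1)/(a+b−2) = 5/35.7 ≈ 0.140.

p̂_MAP = 0.140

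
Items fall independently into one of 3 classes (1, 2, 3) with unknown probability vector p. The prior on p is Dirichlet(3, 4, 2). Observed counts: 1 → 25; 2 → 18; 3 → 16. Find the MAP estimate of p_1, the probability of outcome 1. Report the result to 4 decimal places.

MAP estimate: 0.4154

The posterior is Dirichlet(αᵢ + nᵢ) = Dirichlet(28, 22, 18).
For a Dirichlet(a₁,…,a_K) with all aᵢ > 1, the mode has j-th component (aⱼ − 1)/(Σaᵢ − K).
Here Σaᵢ = 68 and K = 3, so p_1 = (28 − 1)/(68 − 3) = 27/65 ≈ 0.4154.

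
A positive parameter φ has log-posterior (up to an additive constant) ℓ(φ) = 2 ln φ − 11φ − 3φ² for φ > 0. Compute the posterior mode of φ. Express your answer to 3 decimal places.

φ̂_MAP = 0.167

ℓ'(φ) = 2/φ − 11 − 6φ. Setting this to zero and multiplying by φ: 6φ² + 11φ − 2 = 0.
φ = (−11 + √(11² + 4·6·2)) / (2·6) = (−11 + √169) / 12 = (−11 + 13)/12 = 1/6.
ℓ''(φ) = −2/φ² − 6 < 0, confirming a maximum.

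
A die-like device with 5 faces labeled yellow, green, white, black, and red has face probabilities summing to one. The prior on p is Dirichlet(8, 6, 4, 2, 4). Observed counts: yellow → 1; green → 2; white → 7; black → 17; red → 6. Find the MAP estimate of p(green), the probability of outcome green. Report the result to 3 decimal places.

MAP estimate of p(green) = 0.135

The posterior is Dirichlet(αᵢ + nᵢ) = Dirichlet(9, 8, 11, 19, 10).
For a Dirichlet(a₁,…,a_K) with all aᵢ > 1, the mode has j-th component (aⱼ − 1)/(Σaᵢ − K).
Here Σaᵢ = 57 and K = 5, so p(green) = (8 − 1)/(57 − 5) = 7/52 ≈ 0.135.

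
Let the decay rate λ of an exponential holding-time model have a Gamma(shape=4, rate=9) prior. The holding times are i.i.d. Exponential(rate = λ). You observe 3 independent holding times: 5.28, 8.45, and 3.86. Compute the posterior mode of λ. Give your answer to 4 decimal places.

λ̂_MAP = 0.2256

The Exponential(rate=λ) likelihood is ∝ λ^n e^(−λΣtᵢ). Here n = 3 and Σtᵢ = 5.28 + 8.45 + 3.86 = 17.59.
Posterior ∝ λ^3e^(−9λ) · λ^3e^(−17.59λ) = λ^6e^(−26.59λ), i.e. Gamma(7, 26.59).
Mode = (a−1)/b = 6/26.59 ≈ 0.2256.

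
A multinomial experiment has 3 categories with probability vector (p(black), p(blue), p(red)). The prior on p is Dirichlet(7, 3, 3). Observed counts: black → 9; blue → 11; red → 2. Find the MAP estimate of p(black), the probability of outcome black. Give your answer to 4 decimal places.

The posterior is Dirichlet(αᵢ + nᵢ) = Dirichlet(16, 14, 5).
For a Dirichlet(a₁,…,a_K) with all aᵢ > 1, the mode has j-th component (aⱼ − 1)/(Σaᵢ − K).
Here Σaᵢ = 35 and K = 3, so p(black) = (16 − 1)/(35 − 3) = 15/32 ≈ 0.4688.

MAP estimate of p(black) = 0.4688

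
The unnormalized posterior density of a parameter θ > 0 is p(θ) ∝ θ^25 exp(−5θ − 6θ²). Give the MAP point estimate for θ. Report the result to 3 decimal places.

θ̂_MAP = 1.250

ℓ'(θ) = 25/θ − 5 − 12θ. Setting this to zero and multiplying by θ: 12θ² + 5θ − 25 = 0.
θ = (−5 + √(5² + 4·12·25)) / (2·12) = (−5 + √1225) / 24 = (−5 + 35)/24 = 5/4.
ℓ''(θ) = −25/θ² − 12 < 0, confirming a maximum.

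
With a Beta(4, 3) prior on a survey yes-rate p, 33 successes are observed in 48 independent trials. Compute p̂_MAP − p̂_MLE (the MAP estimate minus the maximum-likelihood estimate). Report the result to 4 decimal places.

Posterior is Beta(37, 18); MAP = (37−1)/(55−2) = 36/53 ≈ 0.67925.
MLE ignores the prior: p̂_MLE = k/n = 33/48 ≈ 0.68750.
Difference = 36/53 − 33/48 = -7/848 ≈ -0.0083.

MAP − MLE = -0.0083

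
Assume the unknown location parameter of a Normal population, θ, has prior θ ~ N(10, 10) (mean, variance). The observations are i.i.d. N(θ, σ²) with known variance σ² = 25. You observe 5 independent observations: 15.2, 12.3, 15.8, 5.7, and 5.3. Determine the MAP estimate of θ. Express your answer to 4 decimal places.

θ̂_MAP = 10.5733

n = 5; x̄ = (15.2 + 12.3 + 15.8 + 5.7 + 5.3)/5 = 54.3/5 = 10.86.
For a Normal prior and Normal likelihood with known variance, the posterior is Normal; its mode equals its mean, the precision-weighted average.
Prior precision 1/σ₀² = 1/10 = 0.1; data precision n/σ² = 5/25 = 0.2.
θ̂ = (0.1·10 + 0.2·10.86) / (0.1 + 0.2) = 3.172/0.3 = 793/75 ≈ 10.5733.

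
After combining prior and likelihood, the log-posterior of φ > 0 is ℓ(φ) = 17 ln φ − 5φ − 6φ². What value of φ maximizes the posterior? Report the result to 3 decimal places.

φ̂_MAP = 1.000

ℓ'(φ) = 17/φ − 5 − 12φ. Setting this to zero and multiplying by φ: 12φ² + 5φ − 17 = 0.
φ = (−5 + √(5² + 4·12·17)) / (2·12) = (−5 + √841) / 24 = (−5 + 29)/24 = 1.
ℓ''(φ) = −17/φ² − 12 < 0, confirming a maximum.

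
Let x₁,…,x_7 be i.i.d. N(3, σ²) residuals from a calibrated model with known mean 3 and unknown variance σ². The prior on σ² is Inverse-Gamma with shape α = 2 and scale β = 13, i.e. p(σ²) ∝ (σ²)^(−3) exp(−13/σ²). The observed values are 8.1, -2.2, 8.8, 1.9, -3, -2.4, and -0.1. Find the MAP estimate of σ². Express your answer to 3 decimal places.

σ̂²_MAP = 14.513

Sum of squared deviations about the known mean: SS = (8.1−3)² + (-2.2−3)² + (8.8−3)² + (1.9−3)² + (-3−3)² + (-2.4−3)² + (-0.1−3)² = 162.67.
The Normal likelihood contributes (σ²)^(−n/2) exp(−SS/(2σ²)), so the posterior is Inverse-Gamma(α + n/2, β + SS/2) = Inverse-Gamma(5.5, 94.335).
The mode of Inverse-Gamma(a, b) is b/(a+1) = 94.335/6.5 ≈ 14.513.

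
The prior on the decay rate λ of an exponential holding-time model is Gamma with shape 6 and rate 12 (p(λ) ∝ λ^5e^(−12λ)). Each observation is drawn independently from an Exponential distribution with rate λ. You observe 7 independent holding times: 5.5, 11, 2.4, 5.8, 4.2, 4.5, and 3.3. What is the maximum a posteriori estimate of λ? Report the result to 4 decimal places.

λ̂_MAP = 0.2464

The Exponential(rate=λ) likelihood is ∝ λ^n e^(−λΣtᵢ). Here n = 7 and Σtᵢ = 5.5 + 11 + 2.4 + 5.8 + 4.2 + 4.5 + 3.3 = 36.7.
Posterior ∝ λ^5e^(−12λ) · λ^7e^(−36.7λ) = λ^12e^(−48.7λ), i.e. Gamma(13, 48.7).
Mode = (a−1)/b = 12/48.7 ≈ 0.2464.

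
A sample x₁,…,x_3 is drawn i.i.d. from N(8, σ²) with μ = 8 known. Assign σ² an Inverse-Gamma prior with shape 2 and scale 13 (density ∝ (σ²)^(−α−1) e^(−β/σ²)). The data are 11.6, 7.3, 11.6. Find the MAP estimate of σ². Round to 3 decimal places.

Sum of squared deviations about the known mean: SS = (11.6−8)² + (7.3−8)² + (11.6−8)² = 26.41.
The Normal likelihood contributes (σ²)^(−n/2) exp(−SS/(2σ²)), so the posterior is Inverse-Gamma(α + n/2, β + SS/2) = Inverse-Gamma(3.5, 26.205).
The mode of Inverse-Gamma(a, b) is b/(a+1) = 26.205/4.5 ≈ 5.823.

σ̂²_MAP = 5.823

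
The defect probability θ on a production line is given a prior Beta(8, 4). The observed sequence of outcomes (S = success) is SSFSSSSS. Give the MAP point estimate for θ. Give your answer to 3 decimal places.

θ̂_MAP = 0.778

Prior: Beta(8, 4).
Data: 7 successes in 8 trials (from the sequence). The binomial likelihood contributes θ^7(1−θ)^1, so the posterior is Beta(8+7, 4+1) = Beta(15, 5).
For Beta(a, b) with a, b > 1 the mode is (a−1)/(a+b−2) = 14/18 ≈ 0.778.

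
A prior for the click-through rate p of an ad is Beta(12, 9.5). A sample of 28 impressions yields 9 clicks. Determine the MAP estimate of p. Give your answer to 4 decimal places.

Prior: Beta(12, 9.5).
Data: 9 successes in 28 trials. The binomial likelihood contributes p^9(1−p)^19, so the posterior is Beta(12+9, 9.5+19) = Beta(21, 28.5).
For Beta(a, b) with a, b > 1 the mode is (a−1)/(a+b−2) = 20/47.5 ≈ 0.4211.

p̂_MAP = 0.4211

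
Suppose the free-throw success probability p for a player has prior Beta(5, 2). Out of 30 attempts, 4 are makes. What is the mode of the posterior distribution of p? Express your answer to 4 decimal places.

p̂_MAP = 0.2286

Prior: Beta(5, 2).
Data: 4 successes in 30 trials. The binomial likelihood contributes p^4(1−p)^26, so the posterior is Beta(5+4, 2+26) = Beta(9, 28).
For Beta(a, b) with a, b > 1 the mode is (a−1)/(a+b−2) = 8/35 ≈ 0.2286.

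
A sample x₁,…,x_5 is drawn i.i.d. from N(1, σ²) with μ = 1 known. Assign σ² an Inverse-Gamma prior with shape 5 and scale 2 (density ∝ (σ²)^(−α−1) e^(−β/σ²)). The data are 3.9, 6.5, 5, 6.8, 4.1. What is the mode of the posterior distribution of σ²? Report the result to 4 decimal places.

σ̂²_MAP = 5.9947

Sum of squared deviations about the known mean: SS = (3.9−1)² + (6.5−1)² + (5−1)² + (6.8−1)² + (4.1−1)² = 97.91.
The Normal likelihood contributes (σ²)^(−n/2) exp(−SS/(2σ²)), so the posterior is Inverse-Gamma(α + n/2, β + SS/2) = Inverse-Gamma(7.5, 50.955).
The mode of Inverse-Gamma(a, b) is b/(a+1) = 50.955/8.5 ≈ 5.9947.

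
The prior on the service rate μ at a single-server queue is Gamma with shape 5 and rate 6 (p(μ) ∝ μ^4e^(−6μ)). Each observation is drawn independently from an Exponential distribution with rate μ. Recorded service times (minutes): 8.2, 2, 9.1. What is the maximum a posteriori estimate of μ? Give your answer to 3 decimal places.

μ̂_MAP = 0.277

The Exponential(rate=μ) likelihood is ∝ μ^n e^(−μΣtᵢ). Here n = 3 and Σtᵢ = 8.2 + 2 + 9.1 = 19.3.
Posterior ∝ μ^4e^(−6μ) · μ^3e^(−19.3μ) = μ^7e^(−25.3μ), i.e. Gamma(8, 25.3).
Mode = (a−1)/b = 7/25.3 ≈ 0.277.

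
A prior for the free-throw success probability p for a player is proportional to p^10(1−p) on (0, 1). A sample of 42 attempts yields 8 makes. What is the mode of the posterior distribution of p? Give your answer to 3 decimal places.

The prior density ∝ p^10(1−p)^1 is the kernel of Beta(11, 2).
Data: 8 successes in 42 trials. The binomial likelihood contributes p^8(1−p)^34, so the posterior is Beta(11+8, 2+34) = Beta(19, 36).
For Beta(a, b) with a, b > 1 the mode is (a−1)/(a+b−2) = 18/53 ≈ 0.340.

p̂_MAP = 0.340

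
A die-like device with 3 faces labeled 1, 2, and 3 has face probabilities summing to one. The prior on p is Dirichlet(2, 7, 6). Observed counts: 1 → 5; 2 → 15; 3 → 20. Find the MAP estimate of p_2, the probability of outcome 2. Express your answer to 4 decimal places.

The posterior is Dirichlet(αᵢ + nᵢ) = Dirichlet(7, 22, 26).
For a Dirichlet(a₁,…,a_K) with all aᵢ > 1, the mode has j-th component (aⱼ − 1)/(Σaᵢ − K).
Here Σaᵢ = 55 and K = 3, so p_2 = (22 − 1)/(55 − 3) = 21/52 ≈ 0.4038.

MAP estimate: 0.4038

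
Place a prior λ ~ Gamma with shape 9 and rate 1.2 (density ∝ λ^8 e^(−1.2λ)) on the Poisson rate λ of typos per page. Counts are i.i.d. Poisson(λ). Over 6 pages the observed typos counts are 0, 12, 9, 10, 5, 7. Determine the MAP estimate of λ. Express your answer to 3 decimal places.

λ̂_MAP = 7.083

Σxᵢ = 0+12+9+10+5+7 = 43, with n = 6.
Posterior ∝ λ^8e^(−1.2λ) · λ^43e^(−6λ) = λ^51e^(−7.2λ), i.e. Gamma(shape=52, rate=7.2).
The mode of a Gamma(a, b) with a ≥ 1 (shape–rate) is (a−1)/b = 51/7.2 ≈ 7.083.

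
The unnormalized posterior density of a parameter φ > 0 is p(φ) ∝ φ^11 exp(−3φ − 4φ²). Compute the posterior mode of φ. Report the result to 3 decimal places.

ℓ'(φ) = 11/φ − 3 − 8φ. Setting this to zero and multiplying by φ: 8φ² + 3φ − 11 = 0.
φ = (−3 + √(3² + 4·8·11)) / (2·8) = (−3 + √361) / 16 = (−3 + 19)/16 = 1.
ℓ''(φ) = −11/φ² − 8 < 0, confirming a maximum.

φ̂_MAP = 1.000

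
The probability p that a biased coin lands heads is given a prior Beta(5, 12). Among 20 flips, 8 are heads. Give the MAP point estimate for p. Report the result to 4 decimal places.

Prior: Beta(5, 12).
Data: 8 successes in 20 trials. The binomial likelihood contributes p^8(1−p)^12, so the posterior is Beta(5+8, 12+12) = Beta(13, 24).
For Beta(a, b) with a, b > 1 the mode is (a−1)/(a+b−2) = 12/35 ≈ 0.3429.

p̂_MAP = 0.3429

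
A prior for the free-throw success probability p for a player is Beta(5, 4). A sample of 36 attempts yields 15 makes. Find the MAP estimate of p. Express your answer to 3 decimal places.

p̂_MAP = 0.442

Prior: Beta(5, 4).
Data: 15 successes in 36 trials. The binomial likelihood contributes p^15(1−p)^21, so the posterior is Beta(5+15, 4+21) = Beta(20, 25).
For Beta(a, b) with a, b > 1 the mode is (a−1)/(a+b−2) = 19/43 ≈ 0.442.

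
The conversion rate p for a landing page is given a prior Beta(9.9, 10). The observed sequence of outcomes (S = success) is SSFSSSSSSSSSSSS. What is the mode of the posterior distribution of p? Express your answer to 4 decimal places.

p̂_MAP = 0.6960

Prior: Beta(9.9, 10).
Data: 14 successes in 15 trials (from the sequence). The binomial likelihood contributes p^14(1−p)^1, so the posterior is Beta(9.9+14, 10+1) = Beta(23.9, 11).
For Beta(a, b) with a, b > 1 the mode is (a−1)/(a+b−2) = 22.9/32.9 ≈ 0.6960.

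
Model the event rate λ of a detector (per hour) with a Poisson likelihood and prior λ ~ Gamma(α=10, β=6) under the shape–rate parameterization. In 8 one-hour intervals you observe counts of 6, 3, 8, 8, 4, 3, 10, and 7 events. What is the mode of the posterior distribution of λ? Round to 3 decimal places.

Σxᵢ = 6+3+8+8+4+3+10+7 = 49, with n = 8.
Posterior ∝ λ^9e^(−6λ) · λ^49e^(−8λ) = λ^58e^(−14λ), i.e. Gamma(shape=59, rate=14).
The mode of a Gamma(a, b) with a ≥ 1 (shape–rate) is (a−1)/b = 58/14 ≈ 4.143.

λ̂_MAP = 4.143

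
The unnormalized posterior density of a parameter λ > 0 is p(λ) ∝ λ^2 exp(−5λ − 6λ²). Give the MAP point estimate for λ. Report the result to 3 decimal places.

λ̂_MAP = 0.250

ℓ'(λ) = 2/λ − 5 − 12λ. Setting this to zero and multiplying by λ: 12λ² + 5λ − 2 = 0.
λ = (−5 + √(5² + 4·12·2)) / (2·12) = (−5 + √121) / 24 = (−5 + 11)/24 = 1/4.
ℓ''(λ) = −2/λ² − 12 < 0, confirming a maximum.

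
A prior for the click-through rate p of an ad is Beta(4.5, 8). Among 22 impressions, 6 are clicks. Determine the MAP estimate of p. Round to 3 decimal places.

Prior: Beta(4.5, 8).
Data: 6 successes in 22 trials. The binomial likelihood contributes p^6(1−p)^16, so the posterior is Beta(4.5+6, 8+16) = Beta(10.5, 24).
For Beta(a, b) with a, b > 1 the mode is (a−1)/(a+b−2) = 9.5/32.5 ≈ 0.292.

p̂_MAP = 0.292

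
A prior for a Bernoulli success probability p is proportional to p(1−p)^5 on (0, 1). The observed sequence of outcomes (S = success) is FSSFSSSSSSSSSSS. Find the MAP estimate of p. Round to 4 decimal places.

p̂_MAP = 0.6667

The prior density ∝ p(1−p)^5 is the kernel of Beta(2, 6).
Data: 13 successes in 15 trials (from the sequence). The binomial likelihood contributes p^13(1−p)^2, so the posterior is Beta(2+13, 6+2) = Beta(15, 8).
For Beta(a, b) with a, b > 1 the mode is (a−1)/(a+b−2) = 14/21 ≈ 0.6667.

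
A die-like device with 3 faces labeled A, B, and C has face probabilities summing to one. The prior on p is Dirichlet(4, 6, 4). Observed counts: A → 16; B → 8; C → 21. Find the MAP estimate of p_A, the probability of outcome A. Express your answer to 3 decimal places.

MAP estimate of p_A = 0.339

The posterior is Dirichlet(αᵢ + nᵢ) = Dirichlet(20, 14, 25).
For a Dirichlet(a₁,…,a_K) with all aᵢ > 1, the mode has j-th component (aⱼ − 1)/(Σaᵢ − K).
Here Σaᵢ = 59 and K = 3, so p_A = (20 − 1)/(59 − 3) = 19/56 ≈ 0.339.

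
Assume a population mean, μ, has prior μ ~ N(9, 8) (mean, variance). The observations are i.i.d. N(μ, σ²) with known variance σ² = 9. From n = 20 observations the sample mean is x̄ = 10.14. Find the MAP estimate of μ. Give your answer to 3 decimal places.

n = 20, x̄ = 10.14.
For a Normal prior and Normal likelihood with known variance, the posterior is Normal; its mode equals its mean, the precision-weighted average.
Prior precision 1/σ₀² = 1/8 = 0.125; data precision n/σ² = 20/9.
μ̂ = (0.125·9 + (20/9)·10.14) / (0.125 + 20/9) = (2839/120)/(169/72) = 8517/845 ≈ 10.079.

μ̂_MAP = 10.079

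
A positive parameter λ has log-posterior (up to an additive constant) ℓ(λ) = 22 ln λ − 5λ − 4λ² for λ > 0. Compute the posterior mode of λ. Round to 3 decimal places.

λ̂_MAP = 1.375

ℓ'(λ) = 22/λ − 5 − 8λ. Setting this to zero and multiplying by λ: 8λ² + 5λ − 22 = 0.
λ = (−5 + √(5² + 4·8·22)) / (2·8) = (−5 + √729) / 16 = (−5 + 27)/16 = 11/8.
ℓ''(λ) = −22/λ² − 8 < 0, confirming a maximum.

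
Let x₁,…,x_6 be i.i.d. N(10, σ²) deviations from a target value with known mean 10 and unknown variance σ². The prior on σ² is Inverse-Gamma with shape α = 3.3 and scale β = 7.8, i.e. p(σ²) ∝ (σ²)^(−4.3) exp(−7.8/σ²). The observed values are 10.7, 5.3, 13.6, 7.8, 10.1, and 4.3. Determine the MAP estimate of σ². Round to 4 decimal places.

Sum of squared deviations about the known mean: SS = (10.7−10)² + (5.3−10)² + (13.6−10)² + (7.8−10)² + (10.1−10)² + (4.3−10)² = 72.88.
The Normal likelihood contributes (σ²)^(−n/2) exp(−SS/(2σ²)), so the posterior is Inverse-Gamma(α + n/2, β + SS/2) = Inverse-Gamma(6.3, 44.24).
The mode of Inverse-Gamma(a, b) is b/(a+1) = 44.24/7.3 ≈ 6.0603.

σ̂²_MAP = 6.0603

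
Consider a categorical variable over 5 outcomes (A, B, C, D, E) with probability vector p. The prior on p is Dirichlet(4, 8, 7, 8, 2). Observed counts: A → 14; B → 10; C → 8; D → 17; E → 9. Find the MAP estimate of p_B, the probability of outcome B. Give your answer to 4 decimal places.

MAP estimate of p_B = 0.2073

The posterior is Dirichlet(αᵢ + nᵢ) = Dirichlet(18, 18, 15, 25, 11).
For a Dirichlet(a₁,…,a_K) with all aᵢ > 1, the mode has j-th component (aⱼ − 1)/(Σaᵢ − K).
Here Σaᵢ = 87 and K = 5, so p_B = (18 − 1)/(87 − 5) = 17/82 ≈ 0.2073.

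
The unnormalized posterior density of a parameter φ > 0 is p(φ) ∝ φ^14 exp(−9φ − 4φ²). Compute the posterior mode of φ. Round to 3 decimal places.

ℓ'(φ) = 14/φ − 9 − 8φ. Setting this to zero and multiplying by φ: 8φ² + 9φ − 14 = 0.
φ = (−9 + √(9² + 4·8·14)) / (2·8) = (−9 + √529) / 16 = (−9 + 23)/16 = 7/8.
ℓ''(φ) = −14/φ² − 8 < 0, confirming a maximum.

φ̂_MAP = 0.875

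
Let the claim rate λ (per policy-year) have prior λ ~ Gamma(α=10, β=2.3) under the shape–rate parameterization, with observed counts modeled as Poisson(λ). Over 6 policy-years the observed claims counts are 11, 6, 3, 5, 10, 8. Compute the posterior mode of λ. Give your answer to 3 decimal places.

λ̂_MAP = 6.265

Σxᵢ = 11+6+3+5+10+8 = 43, with n = 6.
Posterior ∝ λ^9e^(−2.3λ) · λ^43e^(−6λ) = λ^52e^(−8.3λ), i.e. Gamma(shape=53, rate=8.3).
The mode of a Gamma(a, b) with a ≥ 1 (shape–rate) is (a−1)/b = 52/8.3 ≈ 6.265.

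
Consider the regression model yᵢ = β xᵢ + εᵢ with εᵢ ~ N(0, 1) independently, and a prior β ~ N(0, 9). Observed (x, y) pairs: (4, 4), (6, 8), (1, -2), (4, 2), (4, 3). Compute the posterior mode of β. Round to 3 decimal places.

β̂_MAP = 0.963

log p(β | y) = −Σ(yᵢ − βxᵢ)²/(2·1) − β²/(2·9) + const.
Setting the derivative to zero: Σxᵢ(yᵢ − βxᵢ)/1 − β/9 = 0, so β = Σxᵢyᵢ / (Σxᵢ² + σ²/τ²).
Σxᵢyᵢ = 4·4 + 6·8 + 1·(-2) + 4·2 + 4·3 = 82; Σxᵢ² = 85; σ²/τ² = 1/9.
β̂_MAP = 82 / (85 + 1/9) = 82/(766/9) = 369/383 ≈ 0.963.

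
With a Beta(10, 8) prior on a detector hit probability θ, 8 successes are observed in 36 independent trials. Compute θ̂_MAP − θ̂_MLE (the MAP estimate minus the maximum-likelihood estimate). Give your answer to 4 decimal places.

Posterior is Beta(18, 36); MAP = (18−1)/(54−2) = 17/52 ≈ 0.32692.
MLE ignores the prior: θ̂_MLE = k/n = 8/36 ≈ 0.22222.
Difference = 17/52 − 8/36 = 49/468 ≈ 0.1047.

MAP − MLE = 0.1047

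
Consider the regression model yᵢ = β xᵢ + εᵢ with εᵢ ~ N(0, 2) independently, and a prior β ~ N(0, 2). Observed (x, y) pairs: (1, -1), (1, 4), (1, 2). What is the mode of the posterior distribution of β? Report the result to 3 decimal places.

β̂_MAP = 1.250

log p(β | y) = −Σ(yᵢ − βxᵢ)²/(2·2) − β²/(2·2) + const.
Setting the derivative to zero: Σxᵢ(yᵢ − βxᵢ)/2 − β/2 = 0, so β = Σxᵢyᵢ / (Σxᵢ² + σ²/τ²).
Σxᵢyᵢ = 1·(-1) + 1·4 + 1·2 = 5; Σxᵢ² = 3; σ²/τ² = 1.
β̂_MAP = 5 / (3 + 1) = 5/4 ≈ 1.250.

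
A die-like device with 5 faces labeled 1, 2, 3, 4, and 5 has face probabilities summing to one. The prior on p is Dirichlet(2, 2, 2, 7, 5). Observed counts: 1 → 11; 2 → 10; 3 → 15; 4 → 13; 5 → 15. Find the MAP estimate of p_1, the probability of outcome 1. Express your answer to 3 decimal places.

MAP estimate: 0.156

The posterior is Dirichlet(αᵢ + nᵢ) = Dirichlet(13, 12, 17, 20, 20).
For a Dirichlet(a₁,…,a_K) with all aᵢ > 1, the mode has j-th component (aⱼ − 1)/(Σaᵢ − K).
Here Σaᵢ = 82 and K = 5, so p_1 = (13 − 1)/(82 − 5) = 12/77 ≈ 0.156.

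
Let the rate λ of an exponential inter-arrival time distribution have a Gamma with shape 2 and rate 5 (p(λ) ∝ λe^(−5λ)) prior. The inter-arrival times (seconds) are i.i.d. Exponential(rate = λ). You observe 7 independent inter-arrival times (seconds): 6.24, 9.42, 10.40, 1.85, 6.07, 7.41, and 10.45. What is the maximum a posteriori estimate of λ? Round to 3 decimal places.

λ̂_MAP = 0.141

The Exponential(rate=λ) likelihood is ∝ λ^n e^(−λΣtᵢ). Here n = 7 and Σtᵢ = 6.24 + 9.42 + 10.40 + 1.85 + 6.07 + 7.41 + 10.45 = 51.84.
Posterior ∝ λe^(−5λ) · λ^7e^(−51.84λ) = λ^8e^(−56.84λ), i.e. Gamma(9, 56.84).
Mode = (a−1)/b = 8/56.84 ≈ 0.141.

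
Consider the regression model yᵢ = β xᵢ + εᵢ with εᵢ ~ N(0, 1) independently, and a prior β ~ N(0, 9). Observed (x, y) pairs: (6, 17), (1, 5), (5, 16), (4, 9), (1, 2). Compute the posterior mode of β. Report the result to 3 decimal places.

log p(β | y) = −Σ(yᵢ − βxᵢ)²/(2·1) − β²/(2·9) + const.
Setting the derivative to zero: Σxᵢ(yᵢ − βxᵢ)/1 − β/9 = 0, so β = Σxᵢyᵢ / (Σxᵢ² + σ²/τ²).
Σxᵢyᵢ = 6·17 + 1·5 + 5·16 + 4·9 + 1·2 = 225; Σxᵢ² = 79; σ²/τ² = 1/9.
β̂_MAP = 225 / (79 + 1/9) = 225/(712/9) = 2025/712 ≈ 2.844.

β̂_MAP = 2.844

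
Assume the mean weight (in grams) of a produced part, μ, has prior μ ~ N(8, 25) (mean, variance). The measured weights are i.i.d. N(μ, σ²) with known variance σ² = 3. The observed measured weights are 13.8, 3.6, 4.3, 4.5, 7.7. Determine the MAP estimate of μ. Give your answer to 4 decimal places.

n = 5; x̄ = (13.8 + 3.6 + 4.3 + 4.5 + 7.7)/5 = 33.9/5 = 6.78.
For a Normal prior and Normal likelihood with known variance, the posterior is Normal; its mode equals its mean, the precision-weighted average.
Prior precision 1/σ₀² = 1/25 = 0.04; data precision n/σ² = 5/3.
μ̂ = (0.04·8 + (5/3)·6.78) / (0.04 + 5/3) = 11.62/(128/75) = 6.80859375 ≈ 6.8086.

μ̂_MAP = 6.8086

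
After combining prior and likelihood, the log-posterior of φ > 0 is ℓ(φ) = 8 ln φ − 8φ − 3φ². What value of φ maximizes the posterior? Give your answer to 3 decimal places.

ℓ'(φ) = 8/φ − 8 − 6φ. Setting this to zero and multiplying by φ: 6φ² + 8φ − 8 = 0.
φ = (−8 + √(8² + 4·6·8)) / (2·6) = (−8 + √256) / 12 = (−8 + 16)/12 = 2/3.
ℓ''(φ) = −8/φ² − 6 < 0, confirming a maximum.

φ̂_MAP = 0.667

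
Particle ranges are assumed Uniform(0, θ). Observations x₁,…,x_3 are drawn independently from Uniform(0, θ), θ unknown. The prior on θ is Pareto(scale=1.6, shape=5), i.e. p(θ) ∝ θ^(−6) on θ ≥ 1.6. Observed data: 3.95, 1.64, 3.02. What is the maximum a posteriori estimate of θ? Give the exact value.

The Uniform(0, θ) likelihood is θ^(−n) for θ ≥ max(xᵢ), zero otherwise. Here max(xᵢ) = 3.95.
Posterior ∝ θ^(−6) · θ^(−3) = θ^(−9) on θ ≥ max(1.6, 3.95) = 3.95.
This density is strictly decreasing in θ, so the posterior mode lies at the lower boundary of the support.

θ̂_MAP = 3.95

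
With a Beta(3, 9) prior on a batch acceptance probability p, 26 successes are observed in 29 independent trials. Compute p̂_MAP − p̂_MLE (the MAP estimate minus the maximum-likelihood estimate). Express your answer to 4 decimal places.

MAP − MLE = -0.1786

Posterior is Beta(29, 12); MAP = (29−1)/(41−2) = 28/39 ≈ 0.71795.
MLE ignores the prior: p̂_MLE = k/n = 26/29 ≈ 0.89655.
Difference = 28/39 − 26/29 = -202/1131 ≈ -0.1786.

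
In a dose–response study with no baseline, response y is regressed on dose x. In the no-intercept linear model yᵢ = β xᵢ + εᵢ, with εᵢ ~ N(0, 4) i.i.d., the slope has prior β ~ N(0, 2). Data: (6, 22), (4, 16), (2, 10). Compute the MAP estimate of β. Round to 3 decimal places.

log p(β | y) = −Σ(yᵢ − βxᵢ)²/(2·4) − β²/(2·2) + const.
Setting the derivative to zero: Σxᵢ(yᵢ − βxᵢ)/4 − β/2 = 0, so β = Σxᵢyᵢ / (Σxᵢ² + σ²/τ²).
Σxᵢyᵢ = 6·22 + 4·16 + 2·10 = 216; Σxᵢ² = 56; σ²/τ² = 2.
β̂_MAP = 216 / (56 + 2) = 216/58 ≈ 3.724.

β̂_MAP = 3.724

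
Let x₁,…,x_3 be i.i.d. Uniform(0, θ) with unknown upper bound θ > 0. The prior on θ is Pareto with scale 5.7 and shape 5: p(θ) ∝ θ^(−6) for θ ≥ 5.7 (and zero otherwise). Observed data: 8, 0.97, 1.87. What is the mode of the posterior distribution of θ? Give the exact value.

θ̂_MAP = 8

The Uniform(0, θ) likelihood is θ^(−n) for θ ≥ max(xᵢ), zero otherwise. Here max(xᵢ) = 8.
Posterior ∝ θ^(−6) · θ^(−3) = θ^(−9) on θ ≥ max(5.7, 8) = 8.
This density is strictly decreasing in θ, so the posterior mode lies at the lower boundary of the support.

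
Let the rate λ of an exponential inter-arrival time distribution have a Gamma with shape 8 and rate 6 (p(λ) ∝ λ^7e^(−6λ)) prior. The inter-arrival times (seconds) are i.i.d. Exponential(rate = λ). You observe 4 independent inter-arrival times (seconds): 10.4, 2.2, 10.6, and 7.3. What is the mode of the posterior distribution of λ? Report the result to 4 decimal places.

λ̂_MAP = 0.3014

The Exponential(rate=λ) likelihood is ∝ λ^n e^(−λΣtᵢ). Here n = 4 and Σtᵢ = 10.4 + 2.2 + 10.6 + 7.3 = 30.5.
Posterior ∝ λ^7e^(−6λ) · λ^4e^(−30.5λ) = λ^11e^(−36.5λ), i.e. Gamma(12, 36.5).
Mode = (a−1)/b = 11/36.5 ≈ 0.3014.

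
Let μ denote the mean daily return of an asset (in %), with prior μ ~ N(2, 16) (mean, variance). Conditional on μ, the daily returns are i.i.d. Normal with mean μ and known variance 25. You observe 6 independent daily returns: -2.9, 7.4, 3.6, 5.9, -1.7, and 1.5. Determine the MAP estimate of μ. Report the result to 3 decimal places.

μ̂_MAP = 2.238

n = 6; x̄ = ((-2.9) + 7.4 + 3.6 + 5.9 + (-1.7) + 1.5)/6 = 13.8/6 = 2.3.
For a Normal prior and Normal likelihood with known variance, the posterior is Normal; its mode equals its mean, the precision-weighted average.
Prior precision 1/σ₀² = 1/16 = 0.0625; data precision n/σ² = 6/25 = 0.24.
μ̂ = (0.0625·2 + 0.24·2.3) / (0.0625 + 0.24) = 0.677/0.3025 = 1354/605 ≈ 2.238.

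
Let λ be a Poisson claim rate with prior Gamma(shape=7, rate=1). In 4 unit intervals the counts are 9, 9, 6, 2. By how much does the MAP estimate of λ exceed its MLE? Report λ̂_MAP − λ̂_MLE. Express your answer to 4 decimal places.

Σxᵢ = 26. Posterior is Gamma(33, 5); MAP = (33−1)/5 = 32/5 ≈ 6.40000.
MLE = x̄ = 26/4 ≈ 6.50000.
Difference = 32/5 − 26/4 = -1/10 ≈ -0.1000.

MAP − MLE = -0.1000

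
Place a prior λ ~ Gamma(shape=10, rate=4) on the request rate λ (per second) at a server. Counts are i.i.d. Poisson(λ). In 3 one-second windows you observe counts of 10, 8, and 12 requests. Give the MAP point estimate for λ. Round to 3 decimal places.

λ̂_MAP = 5.571

Σxᵢ = 10+8+12 = 30, with n = 3.
Posterior ∝ λ^9e^(−4λ) · λ^30e^(−3λ) = λ^39e^(−7λ), i.e. Gamma(shape=40, rate=7).
The mode of a Gamma(a, b) with a ≥ 1 (shape–rate) is (a−1)/b = 39/7 ≈ 5.571.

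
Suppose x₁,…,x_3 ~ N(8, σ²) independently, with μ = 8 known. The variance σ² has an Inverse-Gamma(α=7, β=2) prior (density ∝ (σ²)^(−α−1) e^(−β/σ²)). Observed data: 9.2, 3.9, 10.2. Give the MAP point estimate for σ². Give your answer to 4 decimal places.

σ̂²_MAP = 1.4258

Sum of squared deviations about the known mean: SS = (9.2−8)² + (3.9−8)² + (10.2−8)² = 23.09.
The Normal likelihood contributes (σ²)^(−n/2) exp(−SS/(2σ²)), so the posterior is Inverse-Gamma(α + n/2, β + SS/2) = Inverse-Gamma(8.5, 13.545).
The mode of Inverse-Gamma(a, b) is b/(a+1) = 13.545/9.5 ≈ 1.4258.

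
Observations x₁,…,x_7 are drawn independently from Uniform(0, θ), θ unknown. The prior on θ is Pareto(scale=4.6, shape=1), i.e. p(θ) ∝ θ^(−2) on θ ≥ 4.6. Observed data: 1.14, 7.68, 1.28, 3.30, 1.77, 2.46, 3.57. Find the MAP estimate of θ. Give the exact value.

The Uniform(0, θ) likelihood is θ^(−n) for θ ≥ max(xᵢ), zero otherwise. Here max(xᵢ) = 7.68.
Posterior ∝ θ^(−2) · θ^(−7) = θ^(−9) on θ ≥ max(4.6, 7.68) = 7.68.
This density is strictly decreasing in θ, so the posterior mode lies at the lower boundary of the support.

θ̂_MAP = 7.68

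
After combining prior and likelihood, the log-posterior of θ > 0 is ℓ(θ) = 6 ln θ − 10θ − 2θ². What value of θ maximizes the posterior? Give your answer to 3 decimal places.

ℓ'(θ) = 6/θ − 10 − 4θ. Setting this to zero and multiplying by θ: 4θ² + 10θ − 6 = 0.
θ = (−10 + √(10² + 4·4·6)) / (2·4) = (−10 + √196) / 8 = (−10 + 14)/8 = 1/2.
ℓ''(θ) = −6/θ² − 4 < 0, confirming a maximum.

θ̂_MAP = 0.500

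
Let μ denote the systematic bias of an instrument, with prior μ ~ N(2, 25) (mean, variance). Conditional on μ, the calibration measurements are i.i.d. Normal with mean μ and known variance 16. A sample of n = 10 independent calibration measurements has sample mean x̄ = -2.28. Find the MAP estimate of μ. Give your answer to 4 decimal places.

μ̂_MAP = -2.0226

n = 10, x̄ = -2.28.
For a Normal prior and Normal likelihood with known variance, the posterior is Normal; its mode equals its mean, the precision-weighted average.
Prior precision 1/σ₀² = 1/25 = 0.04; data precision n/σ² = 10/16 = 0.625.
μ̂ = (0.04·2 + 0.625·(-2.28)) / (0.04 + 0.625) = (-1.345)/0.665 = -269/133 ≈ -2.0226.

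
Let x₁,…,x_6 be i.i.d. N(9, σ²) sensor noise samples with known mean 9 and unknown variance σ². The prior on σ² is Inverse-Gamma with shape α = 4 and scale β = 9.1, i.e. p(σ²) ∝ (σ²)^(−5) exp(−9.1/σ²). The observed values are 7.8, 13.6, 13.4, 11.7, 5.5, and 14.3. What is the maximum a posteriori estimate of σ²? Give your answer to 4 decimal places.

σ̂²_MAP = 6.7369

Sum of squared deviations about the known mean: SS = (7.8−9)² + (13.6−9)² + (13.4−9)² + (11.7−9)² + (5.5−9)² + (14.3−9)² = 89.59.
The Normal likelihood contributes (σ²)^(−n/2) exp(−SS/(2σ²)), so the posterior is Inverse-Gamma(α + n/2, β + SS/2) = Inverse-Gamma(7, 53.895).
The mode of Inverse-Gamma(a, b) is b/(a+1) = 53.895/8 ≈ 6.7369.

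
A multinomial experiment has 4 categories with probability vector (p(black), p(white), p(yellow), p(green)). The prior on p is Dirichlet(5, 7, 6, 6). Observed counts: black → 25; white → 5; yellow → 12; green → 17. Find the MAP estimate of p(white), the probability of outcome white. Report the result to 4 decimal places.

MAP estimate of p(white) = 0.1392

The posterior is Dirichlet(αᵢ + nᵢ) = Dirichlet(30, 12, 18, 23).
For a Dirichlet(a₁,…,a_K) with all aᵢ > 1, the mode has j-th component (aⱼ − 1)/(Σaᵢ − K).
Here Σaᵢ = 83 and K = 4, so p(white) = (12 − 1)/(83 − 4) = 11/79 ≈ 0.1392.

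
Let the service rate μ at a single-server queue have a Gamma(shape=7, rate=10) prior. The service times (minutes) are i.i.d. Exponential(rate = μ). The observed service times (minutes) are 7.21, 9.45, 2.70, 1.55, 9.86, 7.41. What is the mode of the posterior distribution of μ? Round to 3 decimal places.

μ̂_MAP = 0.249

The Exponential(rate=μ) likelihood is ∝ μ^n e^(−μΣtᵢ). Here n = 6 and Σtᵢ = 7.21 + 9.45 + 2.70 + 1.55 + 9.86 + 7.41 = 38.18.
Posterior ∝ μ^6e^(−10μ) · μ^6e^(−38.18μ) = μ^12e^(−48.18μ), i.e. Gamma(13, 48.18).
Mode = (a−1)/b = 12/48.18 ≈ 0.249.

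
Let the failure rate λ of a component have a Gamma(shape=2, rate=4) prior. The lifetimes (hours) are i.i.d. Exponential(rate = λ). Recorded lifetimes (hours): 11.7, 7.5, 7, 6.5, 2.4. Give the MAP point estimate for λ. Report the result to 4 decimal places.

λ̂_MAP = 0.1535

The Exponential(rate=λ) likelihood is ∝ λ^n e^(−λΣtᵢ). Here n = 5 and Σtᵢ = 11.7 + 7.5 + 7 + 6.5 + 2.4 = 35.1.
Posterior ∝ λe^(−4λ) · λ^5e^(−35.1λ) = λ^6e^(−39.1λ), i.e. Gamma(7, 39.1).
Mode = (a−1)/b = 6/39.1 ≈ 0.1535.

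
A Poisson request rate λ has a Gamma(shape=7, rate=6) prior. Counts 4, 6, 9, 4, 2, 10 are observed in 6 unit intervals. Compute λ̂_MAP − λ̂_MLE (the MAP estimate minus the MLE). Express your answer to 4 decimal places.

Σxᵢ = 35. Posterior is Gamma(42, 12); MAP = (42−1)/12 = 41/12 ≈ 3.41667.
MLE = x̄ = 35/6 ≈ 5.83333.
Difference = 41/12 − 35/6 = -29/12 ≈ -2.4167.

MAP − MLE = -2.4167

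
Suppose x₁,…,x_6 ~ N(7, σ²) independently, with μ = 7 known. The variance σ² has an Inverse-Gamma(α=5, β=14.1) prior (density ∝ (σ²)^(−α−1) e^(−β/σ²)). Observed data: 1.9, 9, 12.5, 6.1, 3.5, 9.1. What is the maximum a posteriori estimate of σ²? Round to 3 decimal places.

Sum of squared deviations about the known mean: SS = (1.9−7)² + (9−7)² + (12.5−7)² + (6.1−7)² + (3.5−7)² + (9.1−7)² = 77.73.
The Normal likelihood contributes (σ²)^(−n/2) exp(−SS/(2σ²)), so the posterior is Inverse-Gamma(α + n/2, β + SS/2) = Inverse-Gamma(8, 52.965).
The mode of Inverse-Gamma(a, b) is b/(a+1) = 52.965/9 ≈ 5.885.

σ̂²_MAP = 5.885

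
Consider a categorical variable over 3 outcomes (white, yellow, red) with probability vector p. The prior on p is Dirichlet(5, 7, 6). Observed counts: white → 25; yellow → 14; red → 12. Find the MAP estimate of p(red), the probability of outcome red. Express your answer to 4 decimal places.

MAP estimate of p(red) = 0.2576

The posterior is Dirichlet(αᵢ + nᵢ) = Dirichlet(30, 21, 18).
For a Dirichlet(a₁,…,a_K) with all aᵢ > 1, the mode has j-th component (aⱼ − 1)/(Σaᵢ − K).
Here Σaᵢ = 69 and K = 3, so p(red) = (18 − 1)/(69 − 3) = 17/66 ≈ 0.2576.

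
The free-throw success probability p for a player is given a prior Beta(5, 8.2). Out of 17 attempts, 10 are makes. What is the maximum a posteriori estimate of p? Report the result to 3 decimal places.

Prior: Beta(5, 8.2).
Data: 10 successes in 17 trials. The binomial likelihood contributes p^10(1−p)^7, so the posterior is Beta(5+10, 8.2+7) = Beta(15, 15.2).
For Beta(a, b) with a, b > 1 the mode is (a−1)/(a+b−2) = 14/28.2 ≈ 0.496.

p̂_MAP = 0.496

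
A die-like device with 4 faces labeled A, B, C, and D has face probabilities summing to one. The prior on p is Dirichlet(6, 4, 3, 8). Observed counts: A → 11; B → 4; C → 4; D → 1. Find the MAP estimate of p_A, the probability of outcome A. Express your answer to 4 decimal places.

The posterior is Dirichlet(αᵢ + nᵢ) = Dirichlet(17, 8, 7, 9).
For a Dirichlet(a₁,…,a_K) with all aᵢ > 1, the mode has j-th component (aⱼ − 1)/(Σaᵢ − K).
Here Σaᵢ = 41 and K = 4, so p_A = (17 − 1)/(41 − 4) = 16/37 ≈ 0.4324.

MAP estimate of p_A = 0.4324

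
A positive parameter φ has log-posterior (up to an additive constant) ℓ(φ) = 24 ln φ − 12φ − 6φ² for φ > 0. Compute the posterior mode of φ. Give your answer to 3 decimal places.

ℓ'(φ) = 24/φ − 12 − 12φ. Setting this to zero and multiplying by φ: 12φ² + 12φ − 24 = 0.
φ = (−12 + √(12² + 4·12·24)) / (2·12) = (−12 + √1296) / 24 = (−12 + 36)/24 = 1.
ℓ''(φ) = −24/φ² − 12 < 0, confirming a maximum.

φ̂_MAP = 1.000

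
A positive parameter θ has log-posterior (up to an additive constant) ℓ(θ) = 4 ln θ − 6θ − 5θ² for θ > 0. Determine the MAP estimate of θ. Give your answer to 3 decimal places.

θ̂_MAP = 0.400

ℓ'(θ) = 4/θ − 6 − 10θ. Setting this to zero and multiplying by θ: 10θ² + 6θ − 4 = 0.
θ = (−6 + √(6² + 4·10·4)) / (2·10) = (−6 + √196) / 20 = (−6 + 14)/20 = 2/5.
ℓ''(θ) = −4/θ² − 10 < 0, confirming a maximum.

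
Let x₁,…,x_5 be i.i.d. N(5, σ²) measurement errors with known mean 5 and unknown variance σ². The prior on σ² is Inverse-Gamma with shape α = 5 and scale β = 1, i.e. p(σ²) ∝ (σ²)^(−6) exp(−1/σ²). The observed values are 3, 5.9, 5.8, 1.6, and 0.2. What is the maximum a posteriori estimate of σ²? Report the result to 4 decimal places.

σ̂²_MAP = 2.4735

Sum of squared deviations about the known mean: SS = (3−5)² + (5.9−5)² + (5.8−5)² + (1.6−5)² + (0.2−5)² = 40.05.
The Normal likelihood contributes (σ²)^(−n/2) exp(−SS/(2σ²)), so the posterior is Inverse-Gamma(α + n/2, β + SS/2) = Inverse-Gamma(7.5, 21.025).
The mode of Inverse-Gamma(a, b) is b/(a+1) = 21.025/8.5 ≈ 2.4735.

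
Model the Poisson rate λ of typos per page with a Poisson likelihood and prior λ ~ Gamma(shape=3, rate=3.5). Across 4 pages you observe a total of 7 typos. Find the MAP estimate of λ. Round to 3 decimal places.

λ̂_MAP = 1.200

Σxᵢ = 7, n = 4.
Posterior ∝ λ^2e^(−3.5λ) · λ^7e^(−4λ) = λ^9e^(−7.5λ), i.e. Gamma(shape=10, rate=7.5).
The mode of a Gamma(a, b) with a ≥ 1 (shape–rate) is (a−1)/b = 9/7.5 ≈ 1.200.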